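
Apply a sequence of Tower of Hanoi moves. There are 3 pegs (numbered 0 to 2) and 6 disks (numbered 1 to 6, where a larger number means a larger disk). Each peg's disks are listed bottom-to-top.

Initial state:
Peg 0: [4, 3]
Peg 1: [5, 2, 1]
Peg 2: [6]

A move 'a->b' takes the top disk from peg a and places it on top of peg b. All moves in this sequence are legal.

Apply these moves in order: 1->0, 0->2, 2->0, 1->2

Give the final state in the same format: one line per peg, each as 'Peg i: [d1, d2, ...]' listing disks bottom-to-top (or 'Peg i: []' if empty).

Answer: Peg 0: [4, 3, 1]
Peg 1: [5]
Peg 2: [6, 2]

Derivation:
After move 1 (1->0):
Peg 0: [4, 3, 1]
Peg 1: [5, 2]
Peg 2: [6]

After move 2 (0->2):
Peg 0: [4, 3]
Peg 1: [5, 2]
Peg 2: [6, 1]

After move 3 (2->0):
Peg 0: [4, 3, 1]
Peg 1: [5, 2]
Peg 2: [6]

After move 4 (1->2):
Peg 0: [4, 3, 1]
Peg 1: [5]
Peg 2: [6, 2]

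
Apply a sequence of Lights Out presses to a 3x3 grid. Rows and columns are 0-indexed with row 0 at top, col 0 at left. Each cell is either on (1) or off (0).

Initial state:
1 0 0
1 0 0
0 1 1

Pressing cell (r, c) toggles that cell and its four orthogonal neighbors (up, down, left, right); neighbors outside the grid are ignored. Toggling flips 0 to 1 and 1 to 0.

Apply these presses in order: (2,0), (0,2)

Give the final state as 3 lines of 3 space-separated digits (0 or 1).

After press 1 at (2,0):
1 0 0
0 0 0
1 0 1

After press 2 at (0,2):
1 1 1
0 0 1
1 0 1

Answer: 1 1 1
0 0 1
1 0 1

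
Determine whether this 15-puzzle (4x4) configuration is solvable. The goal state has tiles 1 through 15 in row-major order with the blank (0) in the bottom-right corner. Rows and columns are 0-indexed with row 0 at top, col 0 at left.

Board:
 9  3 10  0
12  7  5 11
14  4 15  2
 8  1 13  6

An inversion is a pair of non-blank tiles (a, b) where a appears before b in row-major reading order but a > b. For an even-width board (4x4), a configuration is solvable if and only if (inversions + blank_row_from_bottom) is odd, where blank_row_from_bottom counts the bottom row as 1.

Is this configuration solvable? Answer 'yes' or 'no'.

Answer: yes

Derivation:
Inversions: 55
Blank is in row 0 (0-indexed from top), which is row 4 counting from the bottom (bottom = 1).
55 + 4 = 59, which is odd, so the puzzle is solvable.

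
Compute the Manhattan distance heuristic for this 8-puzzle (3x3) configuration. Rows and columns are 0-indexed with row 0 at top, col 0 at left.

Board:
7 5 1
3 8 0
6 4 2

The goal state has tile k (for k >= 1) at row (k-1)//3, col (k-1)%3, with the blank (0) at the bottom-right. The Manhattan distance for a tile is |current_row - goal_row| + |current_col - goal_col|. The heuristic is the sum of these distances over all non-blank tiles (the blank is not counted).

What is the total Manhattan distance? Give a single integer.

Answer: 17

Derivation:
Tile 7: at (0,0), goal (2,0), distance |0-2|+|0-0| = 2
Tile 5: at (0,1), goal (1,1), distance |0-1|+|1-1| = 1
Tile 1: at (0,2), goal (0,0), distance |0-0|+|2-0| = 2
Tile 3: at (1,0), goal (0,2), distance |1-0|+|0-2| = 3
Tile 8: at (1,1), goal (2,1), distance |1-2|+|1-1| = 1
Tile 6: at (2,0), goal (1,2), distance |2-1|+|0-2| = 3
Tile 4: at (2,1), goal (1,0), distance |2-1|+|1-0| = 2
Tile 2: at (2,2), goal (0,1), distance |2-0|+|2-1| = 3
Sum: 2 + 1 + 2 + 3 + 1 + 3 + 2 + 3 = 17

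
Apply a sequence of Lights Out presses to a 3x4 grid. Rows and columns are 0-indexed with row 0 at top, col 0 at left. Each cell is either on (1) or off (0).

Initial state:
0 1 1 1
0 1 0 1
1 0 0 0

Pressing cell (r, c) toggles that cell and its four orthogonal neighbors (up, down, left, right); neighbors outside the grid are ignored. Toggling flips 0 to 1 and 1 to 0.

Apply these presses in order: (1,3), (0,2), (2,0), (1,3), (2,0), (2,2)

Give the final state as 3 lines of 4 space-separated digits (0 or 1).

Answer: 0 0 0 0
0 1 0 1
1 1 1 1

Derivation:
After press 1 at (1,3):
0 1 1 0
0 1 1 0
1 0 0 1

After press 2 at (0,2):
0 0 0 1
0 1 0 0
1 0 0 1

After press 3 at (2,0):
0 0 0 1
1 1 0 0
0 1 0 1

After press 4 at (1,3):
0 0 0 0
1 1 1 1
0 1 0 0

After press 5 at (2,0):
0 0 0 0
0 1 1 1
1 0 0 0

After press 6 at (2,2):
0 0 0 0
0 1 0 1
1 1 1 1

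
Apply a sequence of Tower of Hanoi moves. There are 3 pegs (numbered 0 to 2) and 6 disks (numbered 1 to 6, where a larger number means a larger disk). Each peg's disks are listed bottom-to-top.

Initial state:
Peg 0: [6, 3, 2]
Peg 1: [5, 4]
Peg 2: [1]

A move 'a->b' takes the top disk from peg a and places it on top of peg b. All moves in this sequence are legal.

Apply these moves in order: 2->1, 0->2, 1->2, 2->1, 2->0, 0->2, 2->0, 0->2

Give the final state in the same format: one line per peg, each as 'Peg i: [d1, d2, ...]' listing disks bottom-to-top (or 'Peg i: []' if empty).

Answer: Peg 0: [6, 3]
Peg 1: [5, 4, 1]
Peg 2: [2]

Derivation:
After move 1 (2->1):
Peg 0: [6, 3, 2]
Peg 1: [5, 4, 1]
Peg 2: []

After move 2 (0->2):
Peg 0: [6, 3]
Peg 1: [5, 4, 1]
Peg 2: [2]

After move 3 (1->2):
Peg 0: [6, 3]
Peg 1: [5, 4]
Peg 2: [2, 1]

After move 4 (2->1):
Peg 0: [6, 3]
Peg 1: [5, 4, 1]
Peg 2: [2]

After move 5 (2->0):
Peg 0: [6, 3, 2]
Peg 1: [5, 4, 1]
Peg 2: []

After move 6 (0->2):
Peg 0: [6, 3]
Peg 1: [5, 4, 1]
Peg 2: [2]

After move 7 (2->0):
Peg 0: [6, 3, 2]
Peg 1: [5, 4, 1]
Peg 2: []

After move 8 (0->2):
Peg 0: [6, 3]
Peg 1: [5, 4, 1]
Peg 2: [2]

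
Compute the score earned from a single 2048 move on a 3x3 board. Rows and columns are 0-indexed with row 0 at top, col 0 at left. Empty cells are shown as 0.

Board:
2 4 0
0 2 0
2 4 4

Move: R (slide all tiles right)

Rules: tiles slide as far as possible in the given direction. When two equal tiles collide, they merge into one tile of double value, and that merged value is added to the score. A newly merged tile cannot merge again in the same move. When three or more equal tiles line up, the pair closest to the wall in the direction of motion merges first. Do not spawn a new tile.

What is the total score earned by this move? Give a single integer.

Slide right:
row 0: [2, 4, 0] -> [0, 2, 4]  score +0 (running 0)
row 1: [0, 2, 0] -> [0, 0, 2]  score +0 (running 0)
row 2: [2, 4, 4] -> [0, 2, 8]  score +8 (running 8)
Board after move:
0 2 4
0 0 2
0 2 8

Answer: 8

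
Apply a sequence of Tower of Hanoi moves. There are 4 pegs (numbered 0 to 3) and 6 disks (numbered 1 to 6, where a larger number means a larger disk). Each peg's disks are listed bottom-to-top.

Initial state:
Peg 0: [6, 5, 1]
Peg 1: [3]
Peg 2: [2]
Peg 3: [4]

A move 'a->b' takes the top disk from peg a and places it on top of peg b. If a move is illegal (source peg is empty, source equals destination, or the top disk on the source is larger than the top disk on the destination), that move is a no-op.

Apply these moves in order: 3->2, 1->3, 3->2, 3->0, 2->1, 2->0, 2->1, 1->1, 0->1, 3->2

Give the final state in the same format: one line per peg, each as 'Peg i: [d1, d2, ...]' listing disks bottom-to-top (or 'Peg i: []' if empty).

After move 1 (3->2):
Peg 0: [6, 5, 1]
Peg 1: [3]
Peg 2: [2]
Peg 3: [4]

After move 2 (1->3):
Peg 0: [6, 5, 1]
Peg 1: []
Peg 2: [2]
Peg 3: [4, 3]

After move 3 (3->2):
Peg 0: [6, 5, 1]
Peg 1: []
Peg 2: [2]
Peg 3: [4, 3]

After move 4 (3->0):
Peg 0: [6, 5, 1]
Peg 1: []
Peg 2: [2]
Peg 3: [4, 3]

After move 5 (2->1):
Peg 0: [6, 5, 1]
Peg 1: [2]
Peg 2: []
Peg 3: [4, 3]

After move 6 (2->0):
Peg 0: [6, 5, 1]
Peg 1: [2]
Peg 2: []
Peg 3: [4, 3]

After move 7 (2->1):
Peg 0: [6, 5, 1]
Peg 1: [2]
Peg 2: []
Peg 3: [4, 3]

After move 8 (1->1):
Peg 0: [6, 5, 1]
Peg 1: [2]
Peg 2: []
Peg 3: [4, 3]

After move 9 (0->1):
Peg 0: [6, 5]
Peg 1: [2, 1]
Peg 2: []
Peg 3: [4, 3]

After move 10 (3->2):
Peg 0: [6, 5]
Peg 1: [2, 1]
Peg 2: [3]
Peg 3: [4]

Answer: Peg 0: [6, 5]
Peg 1: [2, 1]
Peg 2: [3]
Peg 3: [4]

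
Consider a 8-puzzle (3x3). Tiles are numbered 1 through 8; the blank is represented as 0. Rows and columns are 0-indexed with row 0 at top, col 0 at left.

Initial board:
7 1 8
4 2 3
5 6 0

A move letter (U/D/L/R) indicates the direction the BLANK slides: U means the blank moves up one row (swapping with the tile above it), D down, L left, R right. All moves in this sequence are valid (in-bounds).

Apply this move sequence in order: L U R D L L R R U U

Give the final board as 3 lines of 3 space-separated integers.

After move 1 (L):
7 1 8
4 2 3
5 0 6

After move 2 (U):
7 1 8
4 0 3
5 2 6

After move 3 (R):
7 1 8
4 3 0
5 2 6

After move 4 (D):
7 1 8
4 3 6
5 2 0

After move 5 (L):
7 1 8
4 3 6
5 0 2

After move 6 (L):
7 1 8
4 3 6
0 5 2

After move 7 (R):
7 1 8
4 3 6
5 0 2

After move 8 (R):
7 1 8
4 3 6
5 2 0

After move 9 (U):
7 1 8
4 3 0
5 2 6

After move 10 (U):
7 1 0
4 3 8
5 2 6

Answer: 7 1 0
4 3 8
5 2 6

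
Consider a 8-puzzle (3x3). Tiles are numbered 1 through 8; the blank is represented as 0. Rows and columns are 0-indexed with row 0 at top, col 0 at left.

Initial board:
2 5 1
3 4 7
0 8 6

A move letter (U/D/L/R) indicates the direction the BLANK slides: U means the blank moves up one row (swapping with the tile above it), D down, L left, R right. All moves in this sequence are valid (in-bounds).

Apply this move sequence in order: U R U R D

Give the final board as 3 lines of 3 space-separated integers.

After move 1 (U):
2 5 1
0 4 7
3 8 6

After move 2 (R):
2 5 1
4 0 7
3 8 6

After move 3 (U):
2 0 1
4 5 7
3 8 6

After move 4 (R):
2 1 0
4 5 7
3 8 6

After move 5 (D):
2 1 7
4 5 0
3 8 6

Answer: 2 1 7
4 5 0
3 8 6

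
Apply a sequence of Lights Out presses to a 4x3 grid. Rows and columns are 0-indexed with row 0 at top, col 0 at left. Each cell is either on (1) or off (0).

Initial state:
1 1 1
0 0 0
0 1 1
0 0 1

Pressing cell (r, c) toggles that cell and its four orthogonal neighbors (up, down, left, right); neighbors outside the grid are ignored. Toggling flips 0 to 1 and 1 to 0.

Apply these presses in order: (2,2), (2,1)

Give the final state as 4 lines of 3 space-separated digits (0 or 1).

Answer: 1 1 1
0 1 1
1 1 1
0 1 0

Derivation:
After press 1 at (2,2):
1 1 1
0 0 1
0 0 0
0 0 0

After press 2 at (2,1):
1 1 1
0 1 1
1 1 1
0 1 0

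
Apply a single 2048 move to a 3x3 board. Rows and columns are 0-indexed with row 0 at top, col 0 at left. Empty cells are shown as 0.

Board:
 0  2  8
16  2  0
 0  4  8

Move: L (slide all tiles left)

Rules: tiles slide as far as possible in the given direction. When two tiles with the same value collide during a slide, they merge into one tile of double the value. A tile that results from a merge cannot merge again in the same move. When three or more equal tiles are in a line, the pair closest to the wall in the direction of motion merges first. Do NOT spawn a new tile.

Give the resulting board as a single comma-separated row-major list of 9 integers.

Answer: 2, 8, 0, 16, 2, 0, 4, 8, 0

Derivation:
Slide left:
row 0: [0, 2, 8] -> [2, 8, 0]
row 1: [16, 2, 0] -> [16, 2, 0]
row 2: [0, 4, 8] -> [4, 8, 0]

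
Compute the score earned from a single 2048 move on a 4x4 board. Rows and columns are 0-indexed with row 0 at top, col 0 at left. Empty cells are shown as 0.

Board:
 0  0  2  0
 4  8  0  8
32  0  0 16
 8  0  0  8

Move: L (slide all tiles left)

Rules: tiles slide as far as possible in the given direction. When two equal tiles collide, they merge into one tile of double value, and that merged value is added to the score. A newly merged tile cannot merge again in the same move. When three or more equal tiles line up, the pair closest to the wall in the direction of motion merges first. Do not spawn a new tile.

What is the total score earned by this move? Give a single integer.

Answer: 32

Derivation:
Slide left:
row 0: [0, 0, 2, 0] -> [2, 0, 0, 0]  score +0 (running 0)
row 1: [4, 8, 0, 8] -> [4, 16, 0, 0]  score +16 (running 16)
row 2: [32, 0, 0, 16] -> [32, 16, 0, 0]  score +0 (running 16)
row 3: [8, 0, 0, 8] -> [16, 0, 0, 0]  score +16 (running 32)
Board after move:
 2  0  0  0
 4 16  0  0
32 16  0  0
16  0  0  0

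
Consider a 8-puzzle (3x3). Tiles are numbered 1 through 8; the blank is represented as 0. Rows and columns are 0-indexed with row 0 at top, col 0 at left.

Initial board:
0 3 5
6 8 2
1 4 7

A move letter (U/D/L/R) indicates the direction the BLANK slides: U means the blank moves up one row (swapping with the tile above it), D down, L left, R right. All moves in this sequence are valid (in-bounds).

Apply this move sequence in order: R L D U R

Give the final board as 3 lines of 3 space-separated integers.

Answer: 3 0 5
6 8 2
1 4 7

Derivation:
After move 1 (R):
3 0 5
6 8 2
1 4 7

After move 2 (L):
0 3 5
6 8 2
1 4 7

After move 3 (D):
6 3 5
0 8 2
1 4 7

After move 4 (U):
0 3 5
6 8 2
1 4 7

After move 5 (R):
3 0 5
6 8 2
1 4 7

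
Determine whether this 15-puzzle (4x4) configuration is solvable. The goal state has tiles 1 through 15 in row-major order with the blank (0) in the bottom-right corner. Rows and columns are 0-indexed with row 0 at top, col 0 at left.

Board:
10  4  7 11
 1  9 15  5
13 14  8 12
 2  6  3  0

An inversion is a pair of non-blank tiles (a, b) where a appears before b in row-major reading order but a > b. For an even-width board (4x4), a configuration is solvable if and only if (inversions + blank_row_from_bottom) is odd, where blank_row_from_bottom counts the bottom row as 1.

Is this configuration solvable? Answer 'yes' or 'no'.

Answer: yes

Derivation:
Inversions: 56
Blank is in row 3 (0-indexed from top), which is row 1 counting from the bottom (bottom = 1).
56 + 1 = 57, which is odd, so the puzzle is solvable.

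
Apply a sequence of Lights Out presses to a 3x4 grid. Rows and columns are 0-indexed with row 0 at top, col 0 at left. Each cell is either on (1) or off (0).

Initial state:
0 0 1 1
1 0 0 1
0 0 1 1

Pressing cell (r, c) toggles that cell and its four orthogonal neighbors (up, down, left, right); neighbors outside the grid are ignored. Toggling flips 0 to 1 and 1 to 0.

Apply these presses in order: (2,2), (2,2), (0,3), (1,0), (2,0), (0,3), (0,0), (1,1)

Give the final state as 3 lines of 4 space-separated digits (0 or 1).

After press 1 at (2,2):
0 0 1 1
1 0 1 1
0 1 0 0

After press 2 at (2,2):
0 0 1 1
1 0 0 1
0 0 1 1

After press 3 at (0,3):
0 0 0 0
1 0 0 0
0 0 1 1

After press 4 at (1,0):
1 0 0 0
0 1 0 0
1 0 1 1

After press 5 at (2,0):
1 0 0 0
1 1 0 0
0 1 1 1

After press 6 at (0,3):
1 0 1 1
1 1 0 1
0 1 1 1

After press 7 at (0,0):
0 1 1 1
0 1 0 1
0 1 1 1

After press 8 at (1,1):
0 0 1 1
1 0 1 1
0 0 1 1

Answer: 0 0 1 1
1 0 1 1
0 0 1 1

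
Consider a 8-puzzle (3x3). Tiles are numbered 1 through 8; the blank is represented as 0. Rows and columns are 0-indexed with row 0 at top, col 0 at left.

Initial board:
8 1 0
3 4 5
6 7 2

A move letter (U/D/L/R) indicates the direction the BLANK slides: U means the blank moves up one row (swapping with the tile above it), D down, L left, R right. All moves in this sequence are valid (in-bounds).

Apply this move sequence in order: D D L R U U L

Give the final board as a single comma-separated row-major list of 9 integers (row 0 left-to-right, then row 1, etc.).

Answer: 8, 0, 1, 3, 4, 5, 6, 7, 2

Derivation:
After move 1 (D):
8 1 5
3 4 0
6 7 2

After move 2 (D):
8 1 5
3 4 2
6 7 0

After move 3 (L):
8 1 5
3 4 2
6 0 7

After move 4 (R):
8 1 5
3 4 2
6 7 0

After move 5 (U):
8 1 5
3 4 0
6 7 2

After move 6 (U):
8 1 0
3 4 5
6 7 2

After move 7 (L):
8 0 1
3 4 5
6 7 2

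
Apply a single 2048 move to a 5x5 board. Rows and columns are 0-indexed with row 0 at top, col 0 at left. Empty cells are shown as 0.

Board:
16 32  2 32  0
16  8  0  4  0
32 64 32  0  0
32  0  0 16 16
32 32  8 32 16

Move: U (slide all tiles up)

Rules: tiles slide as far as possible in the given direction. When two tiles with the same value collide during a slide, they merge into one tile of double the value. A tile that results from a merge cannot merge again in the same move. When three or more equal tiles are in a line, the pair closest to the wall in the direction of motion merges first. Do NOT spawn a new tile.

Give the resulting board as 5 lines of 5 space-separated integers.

Answer: 32 32  2 32 32
64  8 32  4  0
32 64  8 16  0
 0 32  0 32  0
 0  0  0  0  0

Derivation:
Slide up:
col 0: [16, 16, 32, 32, 32] -> [32, 64, 32, 0, 0]
col 1: [32, 8, 64, 0, 32] -> [32, 8, 64, 32, 0]
col 2: [2, 0, 32, 0, 8] -> [2, 32, 8, 0, 0]
col 3: [32, 4, 0, 16, 32] -> [32, 4, 16, 32, 0]
col 4: [0, 0, 0, 16, 16] -> [32, 0, 0, 0, 0]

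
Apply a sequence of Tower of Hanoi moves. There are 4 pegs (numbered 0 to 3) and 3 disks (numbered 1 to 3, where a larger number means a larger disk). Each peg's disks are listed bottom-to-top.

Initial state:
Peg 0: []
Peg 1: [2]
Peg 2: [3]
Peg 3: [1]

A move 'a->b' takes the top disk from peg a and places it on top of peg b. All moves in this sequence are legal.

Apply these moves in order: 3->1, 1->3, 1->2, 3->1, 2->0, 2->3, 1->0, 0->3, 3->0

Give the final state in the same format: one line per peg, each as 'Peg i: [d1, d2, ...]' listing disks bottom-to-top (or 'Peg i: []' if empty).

Answer: Peg 0: [2, 1]
Peg 1: []
Peg 2: []
Peg 3: [3]

Derivation:
After move 1 (3->1):
Peg 0: []
Peg 1: [2, 1]
Peg 2: [3]
Peg 3: []

After move 2 (1->3):
Peg 0: []
Peg 1: [2]
Peg 2: [3]
Peg 3: [1]

After move 3 (1->2):
Peg 0: []
Peg 1: []
Peg 2: [3, 2]
Peg 3: [1]

After move 4 (3->1):
Peg 0: []
Peg 1: [1]
Peg 2: [3, 2]
Peg 3: []

After move 5 (2->0):
Peg 0: [2]
Peg 1: [1]
Peg 2: [3]
Peg 3: []

After move 6 (2->3):
Peg 0: [2]
Peg 1: [1]
Peg 2: []
Peg 3: [3]

After move 7 (1->0):
Peg 0: [2, 1]
Peg 1: []
Peg 2: []
Peg 3: [3]

After move 8 (0->3):
Peg 0: [2]
Peg 1: []
Peg 2: []
Peg 3: [3, 1]

After move 9 (3->0):
Peg 0: [2, 1]
Peg 1: []
Peg 2: []
Peg 3: [3]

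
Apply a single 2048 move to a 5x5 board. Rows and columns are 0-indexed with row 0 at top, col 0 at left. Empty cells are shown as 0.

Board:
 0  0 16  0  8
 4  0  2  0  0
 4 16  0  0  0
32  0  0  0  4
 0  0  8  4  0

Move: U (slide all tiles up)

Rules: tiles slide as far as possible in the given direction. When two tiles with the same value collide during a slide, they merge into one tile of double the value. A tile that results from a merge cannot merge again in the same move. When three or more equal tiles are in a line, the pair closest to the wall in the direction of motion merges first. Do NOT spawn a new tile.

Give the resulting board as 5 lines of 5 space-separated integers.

Answer:  8 16 16  4  8
32  0  2  0  4
 0  0  8  0  0
 0  0  0  0  0
 0  0  0  0  0

Derivation:
Slide up:
col 0: [0, 4, 4, 32, 0] -> [8, 32, 0, 0, 0]
col 1: [0, 0, 16, 0, 0] -> [16, 0, 0, 0, 0]
col 2: [16, 2, 0, 0, 8] -> [16, 2, 8, 0, 0]
col 3: [0, 0, 0, 0, 4] -> [4, 0, 0, 0, 0]
col 4: [8, 0, 0, 4, 0] -> [8, 4, 0, 0, 0]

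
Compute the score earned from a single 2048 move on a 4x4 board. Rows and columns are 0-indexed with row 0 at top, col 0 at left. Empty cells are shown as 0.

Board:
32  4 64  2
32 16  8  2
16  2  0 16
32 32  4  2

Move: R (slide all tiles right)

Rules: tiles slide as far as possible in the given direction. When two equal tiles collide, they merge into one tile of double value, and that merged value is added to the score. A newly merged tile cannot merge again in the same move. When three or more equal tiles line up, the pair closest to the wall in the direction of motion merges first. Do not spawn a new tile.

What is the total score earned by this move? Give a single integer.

Answer: 64

Derivation:
Slide right:
row 0: [32, 4, 64, 2] -> [32, 4, 64, 2]  score +0 (running 0)
row 1: [32, 16, 8, 2] -> [32, 16, 8, 2]  score +0 (running 0)
row 2: [16, 2, 0, 16] -> [0, 16, 2, 16]  score +0 (running 0)
row 3: [32, 32, 4, 2] -> [0, 64, 4, 2]  score +64 (running 64)
Board after move:
32  4 64  2
32 16  8  2
 0 16  2 16
 0 64  4  2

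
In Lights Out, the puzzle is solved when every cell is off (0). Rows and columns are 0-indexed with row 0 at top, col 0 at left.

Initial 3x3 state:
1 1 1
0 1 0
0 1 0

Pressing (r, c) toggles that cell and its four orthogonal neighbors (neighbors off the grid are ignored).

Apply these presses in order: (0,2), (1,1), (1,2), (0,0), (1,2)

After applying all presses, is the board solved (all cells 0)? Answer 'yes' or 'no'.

Answer: yes

Derivation:
After press 1 at (0,2):
1 0 0
0 1 1
0 1 0

After press 2 at (1,1):
1 1 0
1 0 0
0 0 0

After press 3 at (1,2):
1 1 1
1 1 1
0 0 1

After press 4 at (0,0):
0 0 1
0 1 1
0 0 1

After press 5 at (1,2):
0 0 0
0 0 0
0 0 0

Lights still on: 0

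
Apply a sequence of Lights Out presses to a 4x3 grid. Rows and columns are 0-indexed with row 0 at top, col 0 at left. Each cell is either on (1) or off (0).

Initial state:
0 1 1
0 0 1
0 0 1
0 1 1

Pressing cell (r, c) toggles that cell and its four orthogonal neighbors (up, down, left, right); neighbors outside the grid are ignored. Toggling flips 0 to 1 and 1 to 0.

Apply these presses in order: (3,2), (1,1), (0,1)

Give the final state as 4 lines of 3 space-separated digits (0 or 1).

Answer: 1 1 0
1 0 0
0 1 0
0 0 0

Derivation:
After press 1 at (3,2):
0 1 1
0 0 1
0 0 0
0 0 0

After press 2 at (1,1):
0 0 1
1 1 0
0 1 0
0 0 0

After press 3 at (0,1):
1 1 0
1 0 0
0 1 0
0 0 0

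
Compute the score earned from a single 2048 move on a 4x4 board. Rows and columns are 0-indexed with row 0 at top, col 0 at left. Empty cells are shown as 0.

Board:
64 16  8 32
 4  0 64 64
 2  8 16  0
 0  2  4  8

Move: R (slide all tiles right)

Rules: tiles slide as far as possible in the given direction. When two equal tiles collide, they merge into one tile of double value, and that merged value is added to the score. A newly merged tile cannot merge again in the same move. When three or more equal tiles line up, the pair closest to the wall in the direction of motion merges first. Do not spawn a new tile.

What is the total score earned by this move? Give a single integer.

Answer: 128

Derivation:
Slide right:
row 0: [64, 16, 8, 32] -> [64, 16, 8, 32]  score +0 (running 0)
row 1: [4, 0, 64, 64] -> [0, 0, 4, 128]  score +128 (running 128)
row 2: [2, 8, 16, 0] -> [0, 2, 8, 16]  score +0 (running 128)
row 3: [0, 2, 4, 8] -> [0, 2, 4, 8]  score +0 (running 128)
Board after move:
 64  16   8  32
  0   0   4 128
  0   2   8  16
  0   2   4   8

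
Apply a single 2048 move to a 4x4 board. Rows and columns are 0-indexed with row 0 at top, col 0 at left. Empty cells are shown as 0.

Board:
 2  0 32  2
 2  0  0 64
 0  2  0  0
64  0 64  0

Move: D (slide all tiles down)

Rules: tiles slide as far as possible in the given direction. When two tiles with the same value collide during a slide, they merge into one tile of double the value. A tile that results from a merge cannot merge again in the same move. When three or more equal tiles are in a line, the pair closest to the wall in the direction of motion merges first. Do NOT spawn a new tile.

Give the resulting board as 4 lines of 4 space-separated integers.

Slide down:
col 0: [2, 2, 0, 64] -> [0, 0, 4, 64]
col 1: [0, 0, 2, 0] -> [0, 0, 0, 2]
col 2: [32, 0, 0, 64] -> [0, 0, 32, 64]
col 3: [2, 64, 0, 0] -> [0, 0, 2, 64]

Answer:  0  0  0  0
 0  0  0  0
 4  0 32  2
64  2 64 64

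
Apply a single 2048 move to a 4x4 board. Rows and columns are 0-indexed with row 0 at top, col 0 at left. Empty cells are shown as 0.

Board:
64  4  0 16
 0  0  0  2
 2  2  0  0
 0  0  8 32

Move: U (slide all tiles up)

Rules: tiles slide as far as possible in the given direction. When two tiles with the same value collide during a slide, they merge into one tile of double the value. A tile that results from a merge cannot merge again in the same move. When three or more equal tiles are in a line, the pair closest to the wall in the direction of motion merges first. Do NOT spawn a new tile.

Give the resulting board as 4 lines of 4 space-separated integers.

Answer: 64  4  8 16
 2  2  0  2
 0  0  0 32
 0  0  0  0

Derivation:
Slide up:
col 0: [64, 0, 2, 0] -> [64, 2, 0, 0]
col 1: [4, 0, 2, 0] -> [4, 2, 0, 0]
col 2: [0, 0, 0, 8] -> [8, 0, 0, 0]
col 3: [16, 2, 0, 32] -> [16, 2, 32, 0]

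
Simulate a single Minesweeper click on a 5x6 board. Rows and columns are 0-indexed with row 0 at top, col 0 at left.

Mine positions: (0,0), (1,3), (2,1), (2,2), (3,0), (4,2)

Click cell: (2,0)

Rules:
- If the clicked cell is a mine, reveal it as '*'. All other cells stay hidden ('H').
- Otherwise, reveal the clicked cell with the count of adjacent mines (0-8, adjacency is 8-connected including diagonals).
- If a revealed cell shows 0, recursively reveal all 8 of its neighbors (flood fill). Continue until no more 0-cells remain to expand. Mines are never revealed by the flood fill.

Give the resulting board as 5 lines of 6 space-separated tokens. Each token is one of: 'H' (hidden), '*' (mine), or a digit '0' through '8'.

H H H H H H
H H H H H H
2 H H H H H
H H H H H H
H H H H H H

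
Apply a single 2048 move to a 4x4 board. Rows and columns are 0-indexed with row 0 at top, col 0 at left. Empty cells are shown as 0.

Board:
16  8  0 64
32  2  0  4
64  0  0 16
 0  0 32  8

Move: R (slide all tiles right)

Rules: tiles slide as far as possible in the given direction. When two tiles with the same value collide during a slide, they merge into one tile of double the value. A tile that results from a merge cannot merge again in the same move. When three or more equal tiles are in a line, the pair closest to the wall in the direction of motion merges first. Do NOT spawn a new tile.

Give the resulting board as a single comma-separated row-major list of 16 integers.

Answer: 0, 16, 8, 64, 0, 32, 2, 4, 0, 0, 64, 16, 0, 0, 32, 8

Derivation:
Slide right:
row 0: [16, 8, 0, 64] -> [0, 16, 8, 64]
row 1: [32, 2, 0, 4] -> [0, 32, 2, 4]
row 2: [64, 0, 0, 16] -> [0, 0, 64, 16]
row 3: [0, 0, 32, 8] -> [0, 0, 32, 8]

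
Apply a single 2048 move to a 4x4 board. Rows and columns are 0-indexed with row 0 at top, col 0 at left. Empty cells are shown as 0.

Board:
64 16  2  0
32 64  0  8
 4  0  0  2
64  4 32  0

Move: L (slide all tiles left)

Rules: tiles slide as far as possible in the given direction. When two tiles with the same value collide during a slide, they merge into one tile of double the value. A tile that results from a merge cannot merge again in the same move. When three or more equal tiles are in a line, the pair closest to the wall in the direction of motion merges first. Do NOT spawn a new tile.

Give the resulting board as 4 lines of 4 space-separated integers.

Answer: 64 16  2  0
32 64  8  0
 4  2  0  0
64  4 32  0

Derivation:
Slide left:
row 0: [64, 16, 2, 0] -> [64, 16, 2, 0]
row 1: [32, 64, 0, 8] -> [32, 64, 8, 0]
row 2: [4, 0, 0, 2] -> [4, 2, 0, 0]
row 3: [64, 4, 32, 0] -> [64, 4, 32, 0]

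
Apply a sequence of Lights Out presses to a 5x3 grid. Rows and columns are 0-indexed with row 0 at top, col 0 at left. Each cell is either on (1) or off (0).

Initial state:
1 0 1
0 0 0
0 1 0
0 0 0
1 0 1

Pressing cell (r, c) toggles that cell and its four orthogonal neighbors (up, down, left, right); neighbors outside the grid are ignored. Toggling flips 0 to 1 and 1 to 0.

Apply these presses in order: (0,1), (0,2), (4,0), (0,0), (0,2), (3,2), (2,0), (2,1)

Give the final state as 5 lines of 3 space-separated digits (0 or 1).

Answer: 1 0 0
0 0 0
0 1 0
0 0 1
0 1 0

Derivation:
After press 1 at (0,1):
0 1 0
0 1 0
0 1 0
0 0 0
1 0 1

After press 2 at (0,2):
0 0 1
0 1 1
0 1 0
0 0 0
1 0 1

After press 3 at (4,0):
0 0 1
0 1 1
0 1 0
1 0 0
0 1 1

After press 4 at (0,0):
1 1 1
1 1 1
0 1 0
1 0 0
0 1 1

After press 5 at (0,2):
1 0 0
1 1 0
0 1 0
1 0 0
0 1 1

After press 6 at (3,2):
1 0 0
1 1 0
0 1 1
1 1 1
0 1 0

After press 7 at (2,0):
1 0 0
0 1 0
1 0 1
0 1 1
0 1 0

After press 8 at (2,1):
1 0 0
0 0 0
0 1 0
0 0 1
0 1 0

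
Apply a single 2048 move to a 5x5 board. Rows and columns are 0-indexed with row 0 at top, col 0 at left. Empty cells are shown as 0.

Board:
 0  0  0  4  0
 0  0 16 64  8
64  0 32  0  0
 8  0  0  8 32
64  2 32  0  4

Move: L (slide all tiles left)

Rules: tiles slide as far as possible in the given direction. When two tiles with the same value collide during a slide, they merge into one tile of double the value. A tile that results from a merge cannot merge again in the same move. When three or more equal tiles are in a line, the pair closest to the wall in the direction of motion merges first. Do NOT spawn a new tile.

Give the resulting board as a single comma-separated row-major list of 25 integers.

Answer: 4, 0, 0, 0, 0, 16, 64, 8, 0, 0, 64, 32, 0, 0, 0, 16, 32, 0, 0, 0, 64, 2, 32, 4, 0

Derivation:
Slide left:
row 0: [0, 0, 0, 4, 0] -> [4, 0, 0, 0, 0]
row 1: [0, 0, 16, 64, 8] -> [16, 64, 8, 0, 0]
row 2: [64, 0, 32, 0, 0] -> [64, 32, 0, 0, 0]
row 3: [8, 0, 0, 8, 32] -> [16, 32, 0, 0, 0]
row 4: [64, 2, 32, 0, 4] -> [64, 2, 32, 4, 0]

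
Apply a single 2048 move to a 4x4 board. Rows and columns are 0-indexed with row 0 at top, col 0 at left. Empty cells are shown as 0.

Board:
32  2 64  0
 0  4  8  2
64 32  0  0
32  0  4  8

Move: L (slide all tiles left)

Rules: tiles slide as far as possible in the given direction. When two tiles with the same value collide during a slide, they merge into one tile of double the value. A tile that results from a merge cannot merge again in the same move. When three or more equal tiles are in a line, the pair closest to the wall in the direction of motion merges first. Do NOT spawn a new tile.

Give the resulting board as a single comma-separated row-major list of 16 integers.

Slide left:
row 0: [32, 2, 64, 0] -> [32, 2, 64, 0]
row 1: [0, 4, 8, 2] -> [4, 8, 2, 0]
row 2: [64, 32, 0, 0] -> [64, 32, 0, 0]
row 3: [32, 0, 4, 8] -> [32, 4, 8, 0]

Answer: 32, 2, 64, 0, 4, 8, 2, 0, 64, 32, 0, 0, 32, 4, 8, 0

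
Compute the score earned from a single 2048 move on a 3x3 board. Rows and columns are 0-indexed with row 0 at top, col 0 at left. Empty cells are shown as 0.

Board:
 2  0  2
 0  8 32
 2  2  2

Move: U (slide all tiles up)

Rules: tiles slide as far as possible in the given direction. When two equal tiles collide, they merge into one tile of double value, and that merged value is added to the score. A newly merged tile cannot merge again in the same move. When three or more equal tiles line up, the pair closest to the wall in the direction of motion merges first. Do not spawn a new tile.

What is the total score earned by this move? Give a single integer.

Answer: 4

Derivation:
Slide up:
col 0: [2, 0, 2] -> [4, 0, 0]  score +4 (running 4)
col 1: [0, 8, 2] -> [8, 2, 0]  score +0 (running 4)
col 2: [2, 32, 2] -> [2, 32, 2]  score +0 (running 4)
Board after move:
 4  8  2
 0  2 32
 0  0  2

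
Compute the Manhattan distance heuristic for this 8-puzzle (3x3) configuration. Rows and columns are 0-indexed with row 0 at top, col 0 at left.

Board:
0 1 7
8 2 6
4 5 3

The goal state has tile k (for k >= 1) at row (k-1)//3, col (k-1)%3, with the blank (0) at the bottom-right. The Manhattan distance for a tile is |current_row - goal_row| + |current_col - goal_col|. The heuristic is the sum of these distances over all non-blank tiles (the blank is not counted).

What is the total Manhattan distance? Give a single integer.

Answer: 12

Derivation:
Tile 1: at (0,1), goal (0,0), distance |0-0|+|1-0| = 1
Tile 7: at (0,2), goal (2,0), distance |0-2|+|2-0| = 4
Tile 8: at (1,0), goal (2,1), distance |1-2|+|0-1| = 2
Tile 2: at (1,1), goal (0,1), distance |1-0|+|1-1| = 1
Tile 6: at (1,2), goal (1,2), distance |1-1|+|2-2| = 0
Tile 4: at (2,0), goal (1,0), distance |2-1|+|0-0| = 1
Tile 5: at (2,1), goal (1,1), distance |2-1|+|1-1| = 1
Tile 3: at (2,2), goal (0,2), distance |2-0|+|2-2| = 2
Sum: 1 + 4 + 2 + 1 + 0 + 1 + 1 + 2 = 12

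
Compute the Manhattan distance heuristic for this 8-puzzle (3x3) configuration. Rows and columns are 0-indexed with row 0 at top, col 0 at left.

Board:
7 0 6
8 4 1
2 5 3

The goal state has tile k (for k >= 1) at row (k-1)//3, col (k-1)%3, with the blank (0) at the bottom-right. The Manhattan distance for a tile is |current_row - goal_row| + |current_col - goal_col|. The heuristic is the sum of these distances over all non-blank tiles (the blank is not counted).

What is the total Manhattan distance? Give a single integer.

Answer: 15

Derivation:
Tile 7: (0,0)->(2,0) = 2
Tile 6: (0,2)->(1,2) = 1
Tile 8: (1,0)->(2,1) = 2
Tile 4: (1,1)->(1,0) = 1
Tile 1: (1,2)->(0,0) = 3
Tile 2: (2,0)->(0,1) = 3
Tile 5: (2,1)->(1,1) = 1
Tile 3: (2,2)->(0,2) = 2
Sum: 2 + 1 + 2 + 1 + 3 + 3 + 1 + 2 = 15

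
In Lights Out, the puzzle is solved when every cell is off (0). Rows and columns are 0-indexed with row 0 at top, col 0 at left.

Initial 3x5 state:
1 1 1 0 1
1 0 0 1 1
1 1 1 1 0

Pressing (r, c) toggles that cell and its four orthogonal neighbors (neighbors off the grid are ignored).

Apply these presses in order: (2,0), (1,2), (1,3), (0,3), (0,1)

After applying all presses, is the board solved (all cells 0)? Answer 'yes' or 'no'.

Answer: yes

Derivation:
After press 1 at (2,0):
1 1 1 0 1
0 0 0 1 1
0 0 1 1 0

After press 2 at (1,2):
1 1 0 0 1
0 1 1 0 1
0 0 0 1 0

After press 3 at (1,3):
1 1 0 1 1
0 1 0 1 0
0 0 0 0 0

After press 4 at (0,3):
1 1 1 0 0
0 1 0 0 0
0 0 0 0 0

After press 5 at (0,1):
0 0 0 0 0
0 0 0 0 0
0 0 0 0 0

Lights still on: 0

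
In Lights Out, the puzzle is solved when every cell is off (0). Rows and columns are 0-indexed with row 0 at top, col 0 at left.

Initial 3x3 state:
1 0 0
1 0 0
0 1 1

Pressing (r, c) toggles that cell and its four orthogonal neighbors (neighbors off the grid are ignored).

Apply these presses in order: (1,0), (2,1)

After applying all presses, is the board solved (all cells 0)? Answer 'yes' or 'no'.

Answer: yes

Derivation:
After press 1 at (1,0):
0 0 0
0 1 0
1 1 1

After press 2 at (2,1):
0 0 0
0 0 0
0 0 0

Lights still on: 0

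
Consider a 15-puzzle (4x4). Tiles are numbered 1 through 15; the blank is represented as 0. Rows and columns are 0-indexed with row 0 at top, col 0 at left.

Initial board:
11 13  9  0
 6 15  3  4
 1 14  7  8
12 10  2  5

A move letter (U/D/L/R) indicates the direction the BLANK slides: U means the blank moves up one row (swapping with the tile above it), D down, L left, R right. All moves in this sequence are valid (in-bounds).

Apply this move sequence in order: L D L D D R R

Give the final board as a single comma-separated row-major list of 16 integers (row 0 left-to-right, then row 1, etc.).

Answer: 11, 13, 3, 9, 6, 14, 15, 4, 1, 10, 7, 8, 12, 2, 5, 0

Derivation:
After move 1 (L):
11 13  0  9
 6 15  3  4
 1 14  7  8
12 10  2  5

After move 2 (D):
11 13  3  9
 6 15  0  4
 1 14  7  8
12 10  2  5

After move 3 (L):
11 13  3  9
 6  0 15  4
 1 14  7  8
12 10  2  5

After move 4 (D):
11 13  3  9
 6 14 15  4
 1  0  7  8
12 10  2  5

After move 5 (D):
11 13  3  9
 6 14 15  4
 1 10  7  8
12  0  2  5

After move 6 (R):
11 13  3  9
 6 14 15  4
 1 10  7  8
12  2  0  5

After move 7 (R):
11 13  3  9
 6 14 15  4
 1 10  7  8
12  2  5  0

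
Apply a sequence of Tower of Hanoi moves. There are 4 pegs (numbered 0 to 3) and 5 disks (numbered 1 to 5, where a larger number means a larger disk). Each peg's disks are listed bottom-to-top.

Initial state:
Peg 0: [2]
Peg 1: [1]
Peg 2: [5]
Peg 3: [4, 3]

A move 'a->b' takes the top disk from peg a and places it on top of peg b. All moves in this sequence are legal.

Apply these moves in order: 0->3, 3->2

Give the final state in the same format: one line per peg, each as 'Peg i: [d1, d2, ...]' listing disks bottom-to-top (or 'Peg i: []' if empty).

Answer: Peg 0: []
Peg 1: [1]
Peg 2: [5, 2]
Peg 3: [4, 3]

Derivation:
After move 1 (0->3):
Peg 0: []
Peg 1: [1]
Peg 2: [5]
Peg 3: [4, 3, 2]

After move 2 (3->2):
Peg 0: []
Peg 1: [1]
Peg 2: [5, 2]
Peg 3: [4, 3]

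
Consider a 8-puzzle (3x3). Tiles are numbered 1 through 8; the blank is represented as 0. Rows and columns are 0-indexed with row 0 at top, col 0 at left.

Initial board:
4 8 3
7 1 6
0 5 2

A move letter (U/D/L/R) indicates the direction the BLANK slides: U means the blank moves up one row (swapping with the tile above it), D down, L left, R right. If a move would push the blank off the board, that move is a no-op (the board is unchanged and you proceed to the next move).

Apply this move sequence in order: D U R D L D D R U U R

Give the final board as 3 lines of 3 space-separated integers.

After move 1 (D):
4 8 3
7 1 6
0 5 2

After move 2 (U):
4 8 3
0 1 6
7 5 2

After move 3 (R):
4 8 3
1 0 6
7 5 2

After move 4 (D):
4 8 3
1 5 6
7 0 2

After move 5 (L):
4 8 3
1 5 6
0 7 2

After move 6 (D):
4 8 3
1 5 6
0 7 2

After move 7 (D):
4 8 3
1 5 6
0 7 2

After move 8 (R):
4 8 3
1 5 6
7 0 2

After move 9 (U):
4 8 3
1 0 6
7 5 2

After move 10 (U):
4 0 3
1 8 6
7 5 2

After move 11 (R):
4 3 0
1 8 6
7 5 2

Answer: 4 3 0
1 8 6
7 5 2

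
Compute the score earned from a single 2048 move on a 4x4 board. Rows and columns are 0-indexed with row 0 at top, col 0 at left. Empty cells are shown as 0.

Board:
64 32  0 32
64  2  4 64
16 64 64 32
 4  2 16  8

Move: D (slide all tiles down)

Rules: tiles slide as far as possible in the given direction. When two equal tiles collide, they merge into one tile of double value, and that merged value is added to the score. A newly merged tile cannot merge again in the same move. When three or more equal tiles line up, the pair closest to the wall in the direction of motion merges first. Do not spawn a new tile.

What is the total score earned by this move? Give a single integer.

Answer: 128

Derivation:
Slide down:
col 0: [64, 64, 16, 4] -> [0, 128, 16, 4]  score +128 (running 128)
col 1: [32, 2, 64, 2] -> [32, 2, 64, 2]  score +0 (running 128)
col 2: [0, 4, 64, 16] -> [0, 4, 64, 16]  score +0 (running 128)
col 3: [32, 64, 32, 8] -> [32, 64, 32, 8]  score +0 (running 128)
Board after move:
  0  32   0  32
128   2   4  64
 16  64  64  32
  4   2  16   8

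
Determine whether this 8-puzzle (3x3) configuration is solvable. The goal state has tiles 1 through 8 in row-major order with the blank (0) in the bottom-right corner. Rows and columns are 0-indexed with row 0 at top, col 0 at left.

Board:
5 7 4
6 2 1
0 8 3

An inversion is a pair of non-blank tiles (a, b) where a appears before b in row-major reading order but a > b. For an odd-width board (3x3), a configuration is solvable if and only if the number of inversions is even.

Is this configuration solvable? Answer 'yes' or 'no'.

Inversions (pairs i<j in row-major order where tile[i] > tile[j] > 0): 17
17 is odd, so the puzzle is not solvable.

Answer: no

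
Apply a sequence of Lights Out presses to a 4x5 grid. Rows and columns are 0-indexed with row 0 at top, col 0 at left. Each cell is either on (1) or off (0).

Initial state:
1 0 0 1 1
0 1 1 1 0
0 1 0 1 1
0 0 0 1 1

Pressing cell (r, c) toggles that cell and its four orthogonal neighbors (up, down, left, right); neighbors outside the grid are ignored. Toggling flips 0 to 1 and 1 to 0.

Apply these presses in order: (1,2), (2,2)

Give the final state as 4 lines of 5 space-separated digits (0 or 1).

After press 1 at (1,2):
1 0 1 1 1
0 0 0 0 0
0 1 1 1 1
0 0 0 1 1

After press 2 at (2,2):
1 0 1 1 1
0 0 1 0 0
0 0 0 0 1
0 0 1 1 1

Answer: 1 0 1 1 1
0 0 1 0 0
0 0 0 0 1
0 0 1 1 1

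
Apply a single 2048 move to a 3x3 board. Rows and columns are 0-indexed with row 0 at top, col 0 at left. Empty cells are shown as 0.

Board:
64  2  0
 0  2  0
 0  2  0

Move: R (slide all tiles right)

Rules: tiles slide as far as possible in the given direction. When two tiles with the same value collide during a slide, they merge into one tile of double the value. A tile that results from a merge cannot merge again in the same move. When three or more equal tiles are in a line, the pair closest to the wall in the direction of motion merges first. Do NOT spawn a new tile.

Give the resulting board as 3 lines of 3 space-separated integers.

Answer:  0 64  2
 0  0  2
 0  0  2

Derivation:
Slide right:
row 0: [64, 2, 0] -> [0, 64, 2]
row 1: [0, 2, 0] -> [0, 0, 2]
row 2: [0, 2, 0] -> [0, 0, 2]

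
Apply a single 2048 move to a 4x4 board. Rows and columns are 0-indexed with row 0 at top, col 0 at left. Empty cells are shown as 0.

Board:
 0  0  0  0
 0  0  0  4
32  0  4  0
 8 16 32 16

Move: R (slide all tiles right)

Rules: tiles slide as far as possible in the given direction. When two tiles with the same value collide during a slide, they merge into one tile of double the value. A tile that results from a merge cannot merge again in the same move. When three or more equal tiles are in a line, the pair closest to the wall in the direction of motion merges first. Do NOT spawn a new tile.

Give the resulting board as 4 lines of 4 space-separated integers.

Slide right:
row 0: [0, 0, 0, 0] -> [0, 0, 0, 0]
row 1: [0, 0, 0, 4] -> [0, 0, 0, 4]
row 2: [32, 0, 4, 0] -> [0, 0, 32, 4]
row 3: [8, 16, 32, 16] -> [8, 16, 32, 16]

Answer:  0  0  0  0
 0  0  0  4
 0  0 32  4
 8 16 32 16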